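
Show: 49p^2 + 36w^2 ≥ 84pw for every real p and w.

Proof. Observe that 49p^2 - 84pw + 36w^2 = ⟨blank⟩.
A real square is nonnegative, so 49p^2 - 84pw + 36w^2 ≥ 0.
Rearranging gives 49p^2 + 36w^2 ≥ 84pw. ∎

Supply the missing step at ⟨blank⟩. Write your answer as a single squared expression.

The leading and trailing coefficients are 7^2 and 6^2, and 84 = 2·7·6, so the trinomial is (7p - 6w)^2.
Hence 49p^2 - 84pw + 36w^2 ≥ 0.

(7p - 6w)^2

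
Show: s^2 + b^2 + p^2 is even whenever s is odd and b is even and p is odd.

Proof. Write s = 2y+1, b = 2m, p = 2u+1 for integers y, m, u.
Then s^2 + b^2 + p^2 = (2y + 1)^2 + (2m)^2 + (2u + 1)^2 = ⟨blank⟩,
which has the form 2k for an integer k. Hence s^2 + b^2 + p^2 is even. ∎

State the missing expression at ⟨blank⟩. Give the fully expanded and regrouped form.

(2y + 1)^2 + (2m)^2 + (2u + 1)^2 = 4m^2 + 4u^2 + 4u + 4y^2 + 4y + 2
= 2(2m^2 + 2u^2 + 2u + 2y^2 + 2y + 1).
Since 2m^2 + 2u^2 + 2u + 2y^2 + 2y + 1 is an integer, the sum of squares is of the form 2k for an integer k.

2(2m^2 + 2u^2 + 2u + 2y^2 + 2y + 1)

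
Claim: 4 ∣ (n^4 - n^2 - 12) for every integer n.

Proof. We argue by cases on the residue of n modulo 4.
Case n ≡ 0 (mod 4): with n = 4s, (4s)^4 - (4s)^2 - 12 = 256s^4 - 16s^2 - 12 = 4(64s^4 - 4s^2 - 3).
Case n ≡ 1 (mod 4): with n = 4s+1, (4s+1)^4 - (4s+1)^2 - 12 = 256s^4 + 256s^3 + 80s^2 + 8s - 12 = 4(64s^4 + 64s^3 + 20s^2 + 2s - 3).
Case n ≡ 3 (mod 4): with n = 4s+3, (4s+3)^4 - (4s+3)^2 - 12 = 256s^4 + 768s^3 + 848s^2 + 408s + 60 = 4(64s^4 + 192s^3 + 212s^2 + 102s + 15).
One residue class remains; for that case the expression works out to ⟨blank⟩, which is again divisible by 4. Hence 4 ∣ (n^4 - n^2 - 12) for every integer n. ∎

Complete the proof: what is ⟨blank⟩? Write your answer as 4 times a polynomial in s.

4(64s^4 + 128s^3 + 92s^2 + 28s)

The residues treated are {0, 1, 3}, so the missing case is n ≡ 2 (mod 4); write n = 4s+2.
Then (4s+2)^4 - (4s+2)^2 - 12 = 256s^4 + 512s^3 + 368s^2 + 112s = 4(64s^4 + 128s^3 + 92s^2 + 28s).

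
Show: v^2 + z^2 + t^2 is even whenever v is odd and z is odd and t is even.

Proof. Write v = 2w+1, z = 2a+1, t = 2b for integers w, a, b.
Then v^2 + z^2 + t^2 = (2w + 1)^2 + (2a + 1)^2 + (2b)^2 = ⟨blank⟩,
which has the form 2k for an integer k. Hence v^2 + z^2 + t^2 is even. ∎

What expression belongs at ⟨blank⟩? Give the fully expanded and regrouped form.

2(2a^2 + 2a + 2b^2 + 2w^2 + 2w + 1)

(2w + 1)^2 + (2a + 1)^2 + (2b)^2 = 4a^2 + 4a + 4b^2 + 4w^2 + 4w + 2
= 2(2a^2 + 2a + 2b^2 + 2w^2 + 2w + 1).
Since 2a^2 + 2a + 2b^2 + 2w^2 + 2w + 1 is an integer, the sum of squares is of the form 2k for an integer k.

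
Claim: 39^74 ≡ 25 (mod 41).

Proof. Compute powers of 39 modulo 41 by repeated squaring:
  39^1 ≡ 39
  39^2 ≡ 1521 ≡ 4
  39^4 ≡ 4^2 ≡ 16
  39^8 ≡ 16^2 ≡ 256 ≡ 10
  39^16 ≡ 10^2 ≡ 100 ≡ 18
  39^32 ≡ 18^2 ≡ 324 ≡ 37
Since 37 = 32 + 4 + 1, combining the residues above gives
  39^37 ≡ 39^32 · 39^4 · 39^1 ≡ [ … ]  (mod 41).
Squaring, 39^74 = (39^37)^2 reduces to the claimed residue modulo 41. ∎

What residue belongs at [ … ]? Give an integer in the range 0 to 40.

5

Multiply the listed residues: 37 · 16 · 39 = 592 → 23088.
Reducing modulo 41: 23088 = 563·41 + 5, so 39^37 ≡ 5.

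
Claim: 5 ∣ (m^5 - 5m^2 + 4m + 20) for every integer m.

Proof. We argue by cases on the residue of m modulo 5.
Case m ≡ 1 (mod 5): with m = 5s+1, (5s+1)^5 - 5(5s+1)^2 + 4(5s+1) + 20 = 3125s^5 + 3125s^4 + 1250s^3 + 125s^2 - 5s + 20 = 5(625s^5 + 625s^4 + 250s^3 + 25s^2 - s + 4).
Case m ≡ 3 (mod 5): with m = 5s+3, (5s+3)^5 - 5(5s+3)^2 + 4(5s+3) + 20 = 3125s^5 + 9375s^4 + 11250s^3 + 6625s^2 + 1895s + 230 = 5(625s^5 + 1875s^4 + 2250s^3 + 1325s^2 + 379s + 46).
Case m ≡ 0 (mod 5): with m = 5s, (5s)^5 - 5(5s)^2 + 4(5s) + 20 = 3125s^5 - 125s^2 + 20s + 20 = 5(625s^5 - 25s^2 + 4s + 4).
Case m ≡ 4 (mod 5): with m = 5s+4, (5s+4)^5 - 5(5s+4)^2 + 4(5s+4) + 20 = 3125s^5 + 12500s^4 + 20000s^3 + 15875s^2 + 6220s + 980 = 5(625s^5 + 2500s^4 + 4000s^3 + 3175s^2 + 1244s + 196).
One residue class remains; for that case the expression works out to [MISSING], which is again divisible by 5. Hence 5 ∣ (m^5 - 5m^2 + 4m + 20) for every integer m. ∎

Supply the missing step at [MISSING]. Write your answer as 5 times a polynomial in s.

5(625s^5 + 1250s^4 + 1000s^3 + 375s^2 + 64s + 8)

Only m ≡ 2 (mod 5) is unaccounted for. Put m = 5s+2:
(5s+2)^5 - 5(5s+2)^2 + 4(5s+2) + 20 expands to 3125s^5 + 6250s^4 + 5000s^3 + 1875s^2 + 320s + 40,
and factoring out 5 leaves 5(625s^5 + 1250s^4 + 1000s^3 + 375s^2 + 64s + 8).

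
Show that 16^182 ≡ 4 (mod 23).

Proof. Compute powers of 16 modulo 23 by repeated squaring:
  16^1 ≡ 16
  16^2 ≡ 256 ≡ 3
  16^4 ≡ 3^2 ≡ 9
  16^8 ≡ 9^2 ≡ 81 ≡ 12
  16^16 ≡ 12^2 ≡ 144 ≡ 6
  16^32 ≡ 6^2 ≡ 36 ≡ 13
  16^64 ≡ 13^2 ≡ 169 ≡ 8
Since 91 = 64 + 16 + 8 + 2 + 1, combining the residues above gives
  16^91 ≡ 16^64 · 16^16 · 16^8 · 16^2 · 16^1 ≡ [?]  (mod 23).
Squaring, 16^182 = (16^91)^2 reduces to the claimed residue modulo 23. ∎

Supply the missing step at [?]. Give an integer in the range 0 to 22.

Multiply the listed residues: 8 · 6 · 12 · 3 · 16 = 48 → 576 → 1728 → 27648.
Reducing modulo 23: 27648 = 1202·23 + 2, so 16^91 ≡ 2.

2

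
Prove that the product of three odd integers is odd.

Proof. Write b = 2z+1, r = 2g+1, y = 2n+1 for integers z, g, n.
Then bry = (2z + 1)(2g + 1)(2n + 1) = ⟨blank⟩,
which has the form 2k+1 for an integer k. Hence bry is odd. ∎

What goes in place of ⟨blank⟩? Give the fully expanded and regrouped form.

2(4gnz + 2gn + 2gz + g + 2nz + n + z) + 1

Expanding: (2z + 1)(2g + 1)(2n + 1) = 8gnz + 4gn + 4gz + 2g + 4nz + 2n + 2z + 1.
Every term except the constant is even, so this is 2(4gnz + 2gn + 2gz + g + 2nz + n + z) + 1,
and 4gnz + 2gn + 2gz + g + 2nz + n + z ∈ ℤ gives the required form.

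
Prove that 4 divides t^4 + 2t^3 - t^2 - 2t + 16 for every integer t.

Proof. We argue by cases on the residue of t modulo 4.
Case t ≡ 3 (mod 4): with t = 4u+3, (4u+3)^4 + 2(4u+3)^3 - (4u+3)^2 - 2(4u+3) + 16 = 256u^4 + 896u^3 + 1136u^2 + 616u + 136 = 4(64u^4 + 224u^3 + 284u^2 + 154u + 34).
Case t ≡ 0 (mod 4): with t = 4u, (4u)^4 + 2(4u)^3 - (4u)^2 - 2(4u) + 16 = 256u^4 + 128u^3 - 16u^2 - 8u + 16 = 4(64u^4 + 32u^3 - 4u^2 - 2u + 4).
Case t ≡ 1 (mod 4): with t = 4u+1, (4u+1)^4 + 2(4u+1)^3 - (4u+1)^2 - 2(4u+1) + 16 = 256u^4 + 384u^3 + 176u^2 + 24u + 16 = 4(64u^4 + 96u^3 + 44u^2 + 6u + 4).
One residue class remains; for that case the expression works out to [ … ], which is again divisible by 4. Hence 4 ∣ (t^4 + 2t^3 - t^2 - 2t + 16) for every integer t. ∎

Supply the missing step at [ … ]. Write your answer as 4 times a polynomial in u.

Only t ≡ 2 (mod 4) is unaccounted for. Put t = 4u+2:
(4u+2)^4 + 2(4u+2)^3 - (4u+2)^2 - 2(4u+2) + 16 expands to 256u^4 + 640u^3 + 560u^2 + 200u + 40,
and factoring out 4 leaves 4(64u^4 + 160u^3 + 140u^2 + 50u + 10).

4(64u^4 + 160u^3 + 140u^2 + 50u + 10)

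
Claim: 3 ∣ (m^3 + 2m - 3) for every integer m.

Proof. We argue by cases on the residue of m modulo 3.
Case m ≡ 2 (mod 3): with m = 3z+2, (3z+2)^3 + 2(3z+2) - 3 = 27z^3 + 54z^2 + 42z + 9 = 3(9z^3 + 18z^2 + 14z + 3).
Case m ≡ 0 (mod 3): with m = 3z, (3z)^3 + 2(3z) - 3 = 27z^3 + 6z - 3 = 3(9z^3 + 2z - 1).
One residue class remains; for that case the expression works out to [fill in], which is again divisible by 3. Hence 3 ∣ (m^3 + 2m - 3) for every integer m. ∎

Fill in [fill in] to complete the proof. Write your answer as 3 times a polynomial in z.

3(9z^3 + 9z^2 + 5z)

The residues treated are {2, 0}, so the missing case is m ≡ 1 (mod 3); write m = 3z+1.
Then (3z+1)^3 + 2(3z+1) - 3 = 27z^3 + 27z^2 + 15z = 3(9z^3 + 9z^2 + 5z).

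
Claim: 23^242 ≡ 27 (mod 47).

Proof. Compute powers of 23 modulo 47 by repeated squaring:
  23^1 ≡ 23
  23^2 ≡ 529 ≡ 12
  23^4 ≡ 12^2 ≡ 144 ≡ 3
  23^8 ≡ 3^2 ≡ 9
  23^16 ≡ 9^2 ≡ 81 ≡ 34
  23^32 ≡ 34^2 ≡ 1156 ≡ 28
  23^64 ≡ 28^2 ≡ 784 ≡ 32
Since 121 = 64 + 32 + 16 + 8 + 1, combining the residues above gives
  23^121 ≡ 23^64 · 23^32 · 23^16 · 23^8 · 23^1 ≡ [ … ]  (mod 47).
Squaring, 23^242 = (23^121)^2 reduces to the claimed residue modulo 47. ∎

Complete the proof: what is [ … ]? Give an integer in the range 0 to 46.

11

23^64 · 23^32 · 23^16 · 23^8 · 23^1 ≡ 32 · 28 · 34 · 9 · 23 = 6306048.
6306048 mod 47 = 11, so 23^121 ≡ 11 (mod 47).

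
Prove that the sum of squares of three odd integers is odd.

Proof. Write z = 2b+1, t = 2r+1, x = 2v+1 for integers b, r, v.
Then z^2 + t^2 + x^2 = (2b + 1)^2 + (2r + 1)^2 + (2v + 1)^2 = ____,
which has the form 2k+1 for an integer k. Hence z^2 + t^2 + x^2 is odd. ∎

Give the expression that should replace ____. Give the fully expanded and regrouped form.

(2b + 1)^2 + (2r + 1)^2 + (2v + 1)^2 = 4b^2 + 4b + 4r^2 + 4r + 4v^2 + 4v + 3
= 2(2b^2 + 2b + 2r^2 + 2r + 2v^2 + 2v + 1) + 1.
Since 2b^2 + 2b + 2r^2 + 2r + 2v^2 + 2v + 1 is an integer, the sum of squares is of the form 2k+1 for an integer k.

2(2b^2 + 2b + 2r^2 + 2r + 2v^2 + 2v + 1) + 1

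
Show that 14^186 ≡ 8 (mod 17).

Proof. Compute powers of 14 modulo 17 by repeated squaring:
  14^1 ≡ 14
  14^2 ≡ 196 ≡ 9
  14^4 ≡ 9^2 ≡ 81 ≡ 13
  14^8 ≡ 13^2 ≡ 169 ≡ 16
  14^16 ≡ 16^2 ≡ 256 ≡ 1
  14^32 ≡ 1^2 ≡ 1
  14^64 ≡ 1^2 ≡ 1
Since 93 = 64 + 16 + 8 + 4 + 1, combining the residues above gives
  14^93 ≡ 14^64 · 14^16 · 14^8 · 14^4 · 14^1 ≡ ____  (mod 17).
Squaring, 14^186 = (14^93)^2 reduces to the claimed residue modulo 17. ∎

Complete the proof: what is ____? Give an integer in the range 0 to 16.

Multiply the listed residues: 1 · 1 · 16 · 13 · 14 = 1 → 16 → 208 → 2912.
Reducing modulo 17: 2912 = 171·17 + 5, so 14^93 ≡ 5.

5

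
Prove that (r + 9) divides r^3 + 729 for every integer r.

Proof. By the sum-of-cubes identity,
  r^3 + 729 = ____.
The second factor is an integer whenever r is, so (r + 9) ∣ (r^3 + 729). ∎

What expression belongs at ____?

(r + 9)(r^2 - 9r + 81)

a^3 + b^3 = (a + b)(a^2 - ab + b^2). With a = r, b = 9:
r^3 + 729 = (r + 9)(r^2 - 9r + 81).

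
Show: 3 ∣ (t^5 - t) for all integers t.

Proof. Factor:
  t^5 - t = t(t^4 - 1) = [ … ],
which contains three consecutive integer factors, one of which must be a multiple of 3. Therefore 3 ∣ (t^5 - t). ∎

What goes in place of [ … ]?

t^4 - 1 = (t^2 - 1)(t^2 + 1), and t^2 - 1 = (t-1)(t+1).
So t(t^4 - 1) = (t - 1)t(t + 1)(t^2 + 1).

(t - 1)t(t + 1)(t^2 + 1)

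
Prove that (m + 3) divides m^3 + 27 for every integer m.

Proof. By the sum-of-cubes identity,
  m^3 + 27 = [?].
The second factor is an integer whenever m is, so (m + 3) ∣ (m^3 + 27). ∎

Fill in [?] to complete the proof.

(m + 3)(m^2 - 3m + 9)

Polynomial division of m^3 + 27 by m + 3 leaves remainder 0 and quotient m^2 - 3m + 9.
Hence m^3 + 27 = (m + 3)(m^2 - 3m + 9).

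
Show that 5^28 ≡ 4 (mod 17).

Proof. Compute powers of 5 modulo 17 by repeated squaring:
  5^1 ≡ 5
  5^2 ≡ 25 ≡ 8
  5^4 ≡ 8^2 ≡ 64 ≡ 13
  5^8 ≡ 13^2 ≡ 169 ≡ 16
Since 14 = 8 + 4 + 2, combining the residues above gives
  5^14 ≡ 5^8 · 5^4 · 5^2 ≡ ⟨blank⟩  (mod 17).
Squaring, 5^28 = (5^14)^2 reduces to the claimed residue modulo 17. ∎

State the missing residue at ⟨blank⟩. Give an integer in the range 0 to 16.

15

Multiply the listed residues: 16 · 13 · 8 = 208 → 1664.
Reducing modulo 17: 1664 = 97·17 + 15, so 5^14 ≡ 15.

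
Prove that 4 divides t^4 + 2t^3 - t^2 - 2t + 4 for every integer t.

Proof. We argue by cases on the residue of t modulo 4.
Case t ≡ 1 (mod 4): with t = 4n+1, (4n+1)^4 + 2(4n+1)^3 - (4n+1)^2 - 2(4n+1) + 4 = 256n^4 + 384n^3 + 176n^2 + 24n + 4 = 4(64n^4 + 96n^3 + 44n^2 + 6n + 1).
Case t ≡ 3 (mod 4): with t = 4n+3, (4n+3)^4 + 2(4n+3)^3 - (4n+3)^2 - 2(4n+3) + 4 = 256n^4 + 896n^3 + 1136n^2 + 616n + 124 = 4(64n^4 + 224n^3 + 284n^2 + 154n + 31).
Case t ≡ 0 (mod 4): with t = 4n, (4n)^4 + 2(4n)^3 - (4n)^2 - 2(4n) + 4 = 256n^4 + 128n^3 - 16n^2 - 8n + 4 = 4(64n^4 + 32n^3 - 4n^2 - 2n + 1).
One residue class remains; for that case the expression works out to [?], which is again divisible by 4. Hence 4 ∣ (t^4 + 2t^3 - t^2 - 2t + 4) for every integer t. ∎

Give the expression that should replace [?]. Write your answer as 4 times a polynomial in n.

4(64n^4 + 160n^3 + 140n^2 + 50n + 7)

The residues treated are {1, 3, 0}, so the missing case is t ≡ 2 (mod 4); write t = 4n+2.
Then (4n+2)^4 + 2(4n+2)^3 - (4n+2)^2 - 2(4n+2) + 4 = 256n^4 + 640n^3 + 560n^2 + 200n + 28 = 4(64n^4 + 160n^3 + 140n^2 + 50n + 7).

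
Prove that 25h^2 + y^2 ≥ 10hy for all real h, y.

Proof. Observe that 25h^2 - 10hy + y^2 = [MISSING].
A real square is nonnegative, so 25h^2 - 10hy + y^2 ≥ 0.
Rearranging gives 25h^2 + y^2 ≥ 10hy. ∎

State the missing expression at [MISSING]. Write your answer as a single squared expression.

(5h - y)^2

25h^2 - 10hy + y^2 is a perfect-square trinomial: the outer terms are (5h)^2 and (y)^2, and the cross term is -2·5h·y.
So 25h^2 - 10hy + y^2 = (5h - y)^2 ≥ 0.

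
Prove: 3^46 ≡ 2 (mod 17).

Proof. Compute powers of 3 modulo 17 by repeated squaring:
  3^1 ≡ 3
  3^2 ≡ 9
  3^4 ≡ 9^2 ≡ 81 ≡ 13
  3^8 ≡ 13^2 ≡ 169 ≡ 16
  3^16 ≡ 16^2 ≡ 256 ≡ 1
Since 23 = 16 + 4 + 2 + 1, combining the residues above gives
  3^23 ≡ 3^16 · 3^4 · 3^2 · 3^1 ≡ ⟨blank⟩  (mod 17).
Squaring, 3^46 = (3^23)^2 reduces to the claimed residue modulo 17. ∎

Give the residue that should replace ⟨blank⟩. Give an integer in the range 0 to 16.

11

3^16 · 3^4 · 3^2 · 3^1 ≡ 1 · 13 · 9 · 3 = 351.
351 mod 17 = 11, so 3^23 ≡ 11 (mod 17).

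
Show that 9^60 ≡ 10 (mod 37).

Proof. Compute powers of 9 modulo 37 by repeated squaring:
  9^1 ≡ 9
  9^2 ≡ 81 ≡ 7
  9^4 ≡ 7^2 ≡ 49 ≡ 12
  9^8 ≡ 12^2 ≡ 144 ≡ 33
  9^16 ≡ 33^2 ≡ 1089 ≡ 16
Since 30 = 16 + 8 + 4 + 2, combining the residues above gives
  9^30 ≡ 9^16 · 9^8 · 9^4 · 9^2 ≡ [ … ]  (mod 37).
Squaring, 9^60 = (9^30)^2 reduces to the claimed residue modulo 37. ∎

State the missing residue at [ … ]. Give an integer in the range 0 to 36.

9^16 · 9^8 · 9^4 · 9^2 ≡ 16 · 33 · 12 · 7 = 44352.
44352 mod 37 = 26, so 9^30 ≡ 26 (mod 37).

26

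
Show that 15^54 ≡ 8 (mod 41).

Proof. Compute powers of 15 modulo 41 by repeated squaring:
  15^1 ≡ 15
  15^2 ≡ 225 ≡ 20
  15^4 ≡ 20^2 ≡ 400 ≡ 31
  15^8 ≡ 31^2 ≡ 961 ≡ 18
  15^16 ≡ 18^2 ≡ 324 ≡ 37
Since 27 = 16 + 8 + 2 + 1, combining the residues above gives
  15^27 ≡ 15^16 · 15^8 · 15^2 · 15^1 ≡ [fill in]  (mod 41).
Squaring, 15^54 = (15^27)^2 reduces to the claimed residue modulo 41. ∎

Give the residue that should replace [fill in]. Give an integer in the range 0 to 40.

7

15^16 · 15^8 · 15^2 · 15^1 ≡ 37 · 18 · 20 · 15 = 199800.
199800 mod 41 = 7, so 15^27 ≡ 7 (mod 41).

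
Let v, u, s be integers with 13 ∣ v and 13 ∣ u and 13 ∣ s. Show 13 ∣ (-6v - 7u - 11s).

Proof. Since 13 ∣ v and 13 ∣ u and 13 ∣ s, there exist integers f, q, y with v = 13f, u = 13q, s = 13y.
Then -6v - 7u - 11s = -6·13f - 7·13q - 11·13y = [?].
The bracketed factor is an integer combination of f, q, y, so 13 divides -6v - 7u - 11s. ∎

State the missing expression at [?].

Each term has a factor of 13: -6·13f - 7·13q - 11·13y = 13·(-6f - 7q - 11y).
Since -6f - 7q - 11y is an integer, 13 ∣ (-6v - 7u - 11s).

13(-6f - 7q - 11y)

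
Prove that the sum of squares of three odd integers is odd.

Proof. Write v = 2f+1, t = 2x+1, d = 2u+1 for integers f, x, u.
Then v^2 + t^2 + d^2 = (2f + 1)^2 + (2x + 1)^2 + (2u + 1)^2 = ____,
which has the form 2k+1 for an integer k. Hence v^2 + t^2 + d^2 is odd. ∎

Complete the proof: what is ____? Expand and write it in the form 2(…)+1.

Expanding: (2f + 1)^2 + (2x + 1)^2 + (2u + 1)^2 = 4f^2 + 4f + 4u^2 + 4u + 4x^2 + 4x + 3.
Every term except the constant is even, so this is 2(2f^2 + 2f + 2u^2 + 2u + 2x^2 + 2x + 1) + 1,
and 2f^2 + 2f + 2u^2 + 2u + 2x^2 + 2x + 1 ∈ ℤ gives the required form.

2(2f^2 + 2f + 2u^2 + 2u + 2x^2 + 2x + 1) + 1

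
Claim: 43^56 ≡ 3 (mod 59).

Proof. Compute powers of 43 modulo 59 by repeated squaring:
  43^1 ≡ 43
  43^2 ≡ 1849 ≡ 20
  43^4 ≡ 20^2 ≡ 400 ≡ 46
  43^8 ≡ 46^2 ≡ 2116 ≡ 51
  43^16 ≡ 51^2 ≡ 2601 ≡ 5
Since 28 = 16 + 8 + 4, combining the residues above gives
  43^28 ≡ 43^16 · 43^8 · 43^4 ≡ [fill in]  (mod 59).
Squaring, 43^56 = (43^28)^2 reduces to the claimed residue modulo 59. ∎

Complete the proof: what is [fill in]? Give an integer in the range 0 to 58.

Multiply the listed residues: 5 · 51 · 46 = 255 → 11730.
Reducing modulo 59: 11730 = 198·59 + 48, so 43^28 ≡ 48.

48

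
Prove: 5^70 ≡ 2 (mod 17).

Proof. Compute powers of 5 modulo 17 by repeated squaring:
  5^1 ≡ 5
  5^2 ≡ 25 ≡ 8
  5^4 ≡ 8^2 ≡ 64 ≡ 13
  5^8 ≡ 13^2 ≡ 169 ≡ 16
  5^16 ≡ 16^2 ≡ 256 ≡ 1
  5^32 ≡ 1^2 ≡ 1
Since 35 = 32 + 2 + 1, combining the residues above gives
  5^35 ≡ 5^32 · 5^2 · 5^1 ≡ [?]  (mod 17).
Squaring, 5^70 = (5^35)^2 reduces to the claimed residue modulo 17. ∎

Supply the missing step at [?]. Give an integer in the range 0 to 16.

Multiply the listed residues: 1 · 8 · 5 = 8 → 40.
Reducing modulo 17: 40 = 2·17 + 6, so 5^35 ≡ 6.

6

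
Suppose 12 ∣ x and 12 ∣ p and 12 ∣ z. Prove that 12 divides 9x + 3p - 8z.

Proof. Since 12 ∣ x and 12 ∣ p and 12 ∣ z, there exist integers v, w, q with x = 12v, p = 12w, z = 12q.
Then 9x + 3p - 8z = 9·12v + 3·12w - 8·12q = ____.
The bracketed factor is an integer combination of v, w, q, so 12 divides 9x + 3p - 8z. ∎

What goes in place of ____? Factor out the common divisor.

12(-8q + 9v + 3w)

Each term has a factor of 12: 9·12v + 3·12w - 8·12q = 12·(-8q + 9v + 3w).
Since -8q + 9v + 3w is an integer, 12 ∣ (9x + 3p - 8z).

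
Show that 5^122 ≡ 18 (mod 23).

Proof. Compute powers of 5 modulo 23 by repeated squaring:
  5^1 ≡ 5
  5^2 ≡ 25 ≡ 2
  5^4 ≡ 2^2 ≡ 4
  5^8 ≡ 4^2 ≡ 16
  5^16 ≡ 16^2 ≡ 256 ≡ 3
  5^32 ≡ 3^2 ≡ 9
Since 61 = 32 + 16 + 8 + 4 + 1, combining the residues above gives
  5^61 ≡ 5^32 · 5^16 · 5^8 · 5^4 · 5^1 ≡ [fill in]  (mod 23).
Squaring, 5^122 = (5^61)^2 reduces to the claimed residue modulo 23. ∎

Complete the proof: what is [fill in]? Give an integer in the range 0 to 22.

Multiply the listed residues: 9 · 3 · 16 · 4 · 5 = 27 → 432 → 1728 → 8640.
Reducing modulo 23: 8640 = 375·23 + 15, so 5^61 ≡ 15.

15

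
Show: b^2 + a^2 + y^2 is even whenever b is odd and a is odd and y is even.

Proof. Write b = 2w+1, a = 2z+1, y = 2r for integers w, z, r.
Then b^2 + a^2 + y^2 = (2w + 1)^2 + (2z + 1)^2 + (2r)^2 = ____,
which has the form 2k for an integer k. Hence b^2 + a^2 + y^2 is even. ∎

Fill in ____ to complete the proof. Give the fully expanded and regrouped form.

2(2r^2 + 2w^2 + 2w + 2z^2 + 2z + 1)

(2w + 1)^2 + (2z + 1)^2 + (2r)^2 = 4r^2 + 4w^2 + 4w + 4z^2 + 4z + 2
= 2(2r^2 + 2w^2 + 2w + 2z^2 + 2z + 1).
Since 2r^2 + 2w^2 + 2w + 2z^2 + 2z + 1 is an integer, the sum of squares is of the form 2k for an integer k.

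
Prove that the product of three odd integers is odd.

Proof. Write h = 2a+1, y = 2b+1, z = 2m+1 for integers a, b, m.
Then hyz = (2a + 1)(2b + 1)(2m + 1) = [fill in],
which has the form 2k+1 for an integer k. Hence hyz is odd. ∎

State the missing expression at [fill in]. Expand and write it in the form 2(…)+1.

(2a + 1)(2b + 1)(2m + 1) = 8abm + 4ab + 4am + 2a + 4bm + 2b + 2m + 1
= 2(4abm + 2ab + 2am + a + 2bm + b + m) + 1.
Since 4abm + 2ab + 2am + a + 2bm + b + m is an integer, the product is of the form 2k+1 for an integer k.

2(4abm + 2ab + 2am + a + 2bm + b + m) + 1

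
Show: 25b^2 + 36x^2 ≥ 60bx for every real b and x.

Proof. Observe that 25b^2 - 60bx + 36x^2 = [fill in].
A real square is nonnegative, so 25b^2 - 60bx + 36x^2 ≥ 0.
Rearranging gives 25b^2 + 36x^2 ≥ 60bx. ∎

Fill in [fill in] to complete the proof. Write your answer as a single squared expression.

25b^2 - 60bx + 36x^2 is a perfect-square trinomial: the outer terms are (5b)^2 and (6x)^2, and the cross term is -2·5b·6x.
So 25b^2 - 60bx + 36x^2 = (5b - 6x)^2 ≥ 0.

(5b - 6x)^2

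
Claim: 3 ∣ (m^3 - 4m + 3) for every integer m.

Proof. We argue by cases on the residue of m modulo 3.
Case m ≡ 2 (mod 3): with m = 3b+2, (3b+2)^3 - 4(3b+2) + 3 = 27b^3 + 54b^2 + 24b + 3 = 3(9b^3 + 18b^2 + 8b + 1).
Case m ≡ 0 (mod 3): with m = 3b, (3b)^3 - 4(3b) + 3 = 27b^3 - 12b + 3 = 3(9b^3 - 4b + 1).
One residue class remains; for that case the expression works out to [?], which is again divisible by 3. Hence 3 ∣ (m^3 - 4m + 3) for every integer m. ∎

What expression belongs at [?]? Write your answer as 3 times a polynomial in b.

The residues treated are {2, 0}, so the missing case is m ≡ 1 (mod 3); write m = 3b+1.
Then (3b+1)^3 - 4(3b+1) + 3 = 27b^3 + 27b^2 - 3b = 3(9b^3 + 9b^2 - b).

3(9b^3 + 9b^2 - b)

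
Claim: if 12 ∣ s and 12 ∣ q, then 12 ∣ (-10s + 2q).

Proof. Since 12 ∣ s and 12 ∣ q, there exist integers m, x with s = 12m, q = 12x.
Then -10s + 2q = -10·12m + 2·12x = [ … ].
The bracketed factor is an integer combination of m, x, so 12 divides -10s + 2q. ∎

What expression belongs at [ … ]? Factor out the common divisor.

Pull the common 12 out of every term: -10·12m + 2·12x = 12(-10m + 2x).
-10m + 2x is an integer, which exhibits the divisibility.

12(-10m + 2x)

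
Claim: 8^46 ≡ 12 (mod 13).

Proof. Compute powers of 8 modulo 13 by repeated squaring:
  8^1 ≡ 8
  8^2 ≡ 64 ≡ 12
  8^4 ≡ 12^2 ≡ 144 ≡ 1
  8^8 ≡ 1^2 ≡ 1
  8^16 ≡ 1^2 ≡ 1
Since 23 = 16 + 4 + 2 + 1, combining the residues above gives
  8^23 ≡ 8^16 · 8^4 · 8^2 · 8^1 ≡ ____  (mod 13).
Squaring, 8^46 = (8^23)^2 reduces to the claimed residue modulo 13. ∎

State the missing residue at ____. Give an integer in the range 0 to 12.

Multiply the listed residues: 1 · 1 · 12 · 8 = 1 → 12 → 96.
Reducing modulo 13: 96 = 7·13 + 5, so 8^23 ≡ 5.

5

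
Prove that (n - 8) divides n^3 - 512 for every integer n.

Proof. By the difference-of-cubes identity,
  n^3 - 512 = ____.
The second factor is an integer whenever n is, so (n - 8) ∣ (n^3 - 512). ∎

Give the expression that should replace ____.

(n - 8)(n^2 + 8n + 64)

a^3 - b^3 = (a - b)(a^2 + ab + b^2). With a = n, b = 8:
n^3 - 512 = (n - 8)(n^2 + 8n + 64).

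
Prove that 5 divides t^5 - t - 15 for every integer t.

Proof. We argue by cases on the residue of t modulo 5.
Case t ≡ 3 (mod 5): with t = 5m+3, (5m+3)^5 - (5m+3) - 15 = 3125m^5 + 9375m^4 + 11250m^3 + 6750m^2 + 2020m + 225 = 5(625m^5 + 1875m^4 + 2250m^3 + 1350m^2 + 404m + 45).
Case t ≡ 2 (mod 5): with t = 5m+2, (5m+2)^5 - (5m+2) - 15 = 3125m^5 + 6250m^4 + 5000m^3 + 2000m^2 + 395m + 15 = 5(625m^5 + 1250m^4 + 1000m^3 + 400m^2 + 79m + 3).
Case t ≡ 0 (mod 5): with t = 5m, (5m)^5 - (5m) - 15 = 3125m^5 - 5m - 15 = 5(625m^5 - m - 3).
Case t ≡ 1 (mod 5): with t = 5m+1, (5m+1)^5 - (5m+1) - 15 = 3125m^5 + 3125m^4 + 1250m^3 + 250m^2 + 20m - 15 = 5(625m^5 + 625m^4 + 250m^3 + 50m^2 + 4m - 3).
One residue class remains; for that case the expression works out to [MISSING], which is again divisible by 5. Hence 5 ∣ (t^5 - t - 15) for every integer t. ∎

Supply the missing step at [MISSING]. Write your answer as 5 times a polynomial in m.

5(625m^5 + 2500m^4 + 4000m^3 + 3200m^2 + 1279m + 201)

Only t ≡ 4 (mod 5) is unaccounted for. Put t = 5m+4:
(5m+4)^5 - (5m+4) - 15 expands to 3125m^5 + 12500m^4 + 20000m^3 + 16000m^2 + 6395m + 1005,
and factoring out 5 leaves 5(625m^5 + 2500m^4 + 4000m^3 + 3200m^2 + 1279m + 201).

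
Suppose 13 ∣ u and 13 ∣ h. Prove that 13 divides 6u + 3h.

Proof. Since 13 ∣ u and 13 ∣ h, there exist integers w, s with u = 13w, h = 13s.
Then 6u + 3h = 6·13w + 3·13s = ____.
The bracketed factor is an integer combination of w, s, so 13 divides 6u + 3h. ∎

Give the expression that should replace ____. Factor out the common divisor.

Pull the common 13 out of every term: 6·13w + 3·13s = 13(3s + 6w).
3s + 6w is an integer, which exhibits the divisibility.

13(3s + 6w)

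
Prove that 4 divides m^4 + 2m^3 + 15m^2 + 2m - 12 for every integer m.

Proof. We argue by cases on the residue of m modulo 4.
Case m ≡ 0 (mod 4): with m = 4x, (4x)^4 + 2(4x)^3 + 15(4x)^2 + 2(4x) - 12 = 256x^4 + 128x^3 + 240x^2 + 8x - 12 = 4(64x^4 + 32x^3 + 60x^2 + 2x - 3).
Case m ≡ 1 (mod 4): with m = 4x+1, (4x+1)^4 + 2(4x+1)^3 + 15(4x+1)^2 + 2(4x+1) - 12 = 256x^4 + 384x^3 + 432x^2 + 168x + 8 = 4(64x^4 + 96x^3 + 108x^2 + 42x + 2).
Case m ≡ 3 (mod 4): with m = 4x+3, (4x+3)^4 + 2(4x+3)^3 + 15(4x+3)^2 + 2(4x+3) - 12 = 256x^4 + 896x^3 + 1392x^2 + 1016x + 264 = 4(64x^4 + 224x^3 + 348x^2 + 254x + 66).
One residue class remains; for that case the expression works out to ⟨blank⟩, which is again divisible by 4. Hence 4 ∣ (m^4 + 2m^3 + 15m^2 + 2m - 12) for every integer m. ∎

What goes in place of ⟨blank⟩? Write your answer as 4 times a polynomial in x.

The residues treated are {0, 1, 3}, so the missing case is m ≡ 2 (mod 4); write m = 4x+2.
Then (4x+2)^4 + 2(4x+2)^3 + 15(4x+2)^2 + 2(4x+2) - 12 = 256x^4 + 640x^3 + 816x^2 + 472x + 84 = 4(64x^4 + 160x^3 + 204x^2 + 118x + 21).

4(64x^4 + 160x^3 + 204x^2 + 118x + 21)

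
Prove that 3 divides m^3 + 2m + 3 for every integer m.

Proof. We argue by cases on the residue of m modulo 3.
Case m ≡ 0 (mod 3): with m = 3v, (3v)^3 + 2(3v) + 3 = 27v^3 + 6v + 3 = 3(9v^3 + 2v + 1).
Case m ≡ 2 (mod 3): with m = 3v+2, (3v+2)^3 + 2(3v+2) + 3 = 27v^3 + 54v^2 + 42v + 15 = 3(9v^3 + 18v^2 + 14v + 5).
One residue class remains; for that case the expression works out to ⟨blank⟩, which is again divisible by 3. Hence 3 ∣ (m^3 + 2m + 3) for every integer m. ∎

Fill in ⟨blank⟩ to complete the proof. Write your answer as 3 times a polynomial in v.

3(9v^3 + 9v^2 + 5v + 2)

Only m ≡ 1 (mod 3) is unaccounted for. Put m = 3v+1:
(3v+1)^3 + 2(3v+1) + 3 expands to 27v^3 + 27v^2 + 15v + 6,
and factoring out 3 leaves 3(9v^3 + 9v^2 + 5v + 2).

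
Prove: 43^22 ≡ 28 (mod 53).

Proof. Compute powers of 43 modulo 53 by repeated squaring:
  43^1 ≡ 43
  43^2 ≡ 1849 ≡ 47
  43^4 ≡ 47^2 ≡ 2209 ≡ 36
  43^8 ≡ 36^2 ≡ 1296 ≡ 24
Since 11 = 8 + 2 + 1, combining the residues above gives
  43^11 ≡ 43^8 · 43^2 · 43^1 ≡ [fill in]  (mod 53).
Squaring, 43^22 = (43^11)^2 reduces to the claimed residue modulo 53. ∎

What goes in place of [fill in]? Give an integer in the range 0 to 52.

9

43^8 · 43^2 · 43^1 ≡ 24 · 47 · 43 = 48504.
48504 mod 53 = 9, so 43^11 ≡ 9 (mod 53).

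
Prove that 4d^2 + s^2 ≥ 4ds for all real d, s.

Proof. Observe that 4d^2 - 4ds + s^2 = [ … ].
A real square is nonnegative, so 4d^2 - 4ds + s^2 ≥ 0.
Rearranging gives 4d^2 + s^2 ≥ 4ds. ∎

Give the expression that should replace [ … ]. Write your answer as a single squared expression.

(2d - s)^2

4d^2 - 4ds + s^2 is a perfect-square trinomial: the outer terms are (2d)^2 and (s)^2, and the cross term is -2·2d·s.
So 4d^2 - 4ds + s^2 = (2d - s)^2 ≥ 0.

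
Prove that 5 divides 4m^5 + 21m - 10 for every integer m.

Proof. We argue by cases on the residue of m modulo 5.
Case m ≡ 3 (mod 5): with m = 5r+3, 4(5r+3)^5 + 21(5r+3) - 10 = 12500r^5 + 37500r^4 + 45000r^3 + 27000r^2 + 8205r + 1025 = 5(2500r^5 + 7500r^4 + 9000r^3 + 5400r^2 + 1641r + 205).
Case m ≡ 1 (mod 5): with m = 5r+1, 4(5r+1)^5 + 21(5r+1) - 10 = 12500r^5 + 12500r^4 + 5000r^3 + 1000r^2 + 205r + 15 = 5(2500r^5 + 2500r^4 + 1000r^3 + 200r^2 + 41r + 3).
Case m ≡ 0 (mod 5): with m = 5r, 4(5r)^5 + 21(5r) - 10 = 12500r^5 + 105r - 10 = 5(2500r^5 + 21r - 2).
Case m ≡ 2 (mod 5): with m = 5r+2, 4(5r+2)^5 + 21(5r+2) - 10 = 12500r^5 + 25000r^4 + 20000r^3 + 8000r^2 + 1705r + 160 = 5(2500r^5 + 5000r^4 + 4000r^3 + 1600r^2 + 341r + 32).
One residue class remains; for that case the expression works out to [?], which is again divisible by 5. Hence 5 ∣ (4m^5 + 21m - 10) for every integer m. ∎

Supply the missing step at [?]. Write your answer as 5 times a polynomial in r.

5(2500r^5 + 10000r^4 + 16000r^3 + 12800r^2 + 5141r + 834)

Only m ≡ 4 (mod 5) is unaccounted for. Put m = 5r+4:
4(5r+4)^5 + 21(5r+4) - 10 expands to 12500r^5 + 50000r^4 + 80000r^3 + 64000r^2 + 25705r + 4170,
and factoring out 5 leaves 5(2500r^5 + 10000r^4 + 16000r^3 + 12800r^2 + 5141r + 834).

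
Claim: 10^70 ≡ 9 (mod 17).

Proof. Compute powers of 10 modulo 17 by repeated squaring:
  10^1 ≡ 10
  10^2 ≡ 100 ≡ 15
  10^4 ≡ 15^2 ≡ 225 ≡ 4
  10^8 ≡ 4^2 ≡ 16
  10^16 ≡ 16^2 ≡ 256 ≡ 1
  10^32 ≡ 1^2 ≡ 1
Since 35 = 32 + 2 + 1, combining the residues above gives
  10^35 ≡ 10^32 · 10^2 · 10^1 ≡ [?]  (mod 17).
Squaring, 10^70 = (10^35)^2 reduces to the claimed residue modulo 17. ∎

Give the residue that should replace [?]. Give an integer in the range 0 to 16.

14

Multiply the listed residues: 1 · 15 · 10 = 15 → 150.
Reducing modulo 17: 150 = 8·17 + 14, so 10^35 ≡ 14.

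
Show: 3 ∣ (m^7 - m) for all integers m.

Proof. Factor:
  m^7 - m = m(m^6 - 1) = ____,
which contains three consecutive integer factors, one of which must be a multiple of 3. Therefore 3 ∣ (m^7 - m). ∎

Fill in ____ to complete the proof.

(m - 1)m(m + 1)(m^4 + m^2 + 1)

m^6 - 1 = (m^2 - 1)(m^4 + m^2 + 1), and m^2 - 1 = (m-1)(m+1).
So m(m^6 - 1) = (m - 1)m(m + 1)(m^4 + m^2 + 1).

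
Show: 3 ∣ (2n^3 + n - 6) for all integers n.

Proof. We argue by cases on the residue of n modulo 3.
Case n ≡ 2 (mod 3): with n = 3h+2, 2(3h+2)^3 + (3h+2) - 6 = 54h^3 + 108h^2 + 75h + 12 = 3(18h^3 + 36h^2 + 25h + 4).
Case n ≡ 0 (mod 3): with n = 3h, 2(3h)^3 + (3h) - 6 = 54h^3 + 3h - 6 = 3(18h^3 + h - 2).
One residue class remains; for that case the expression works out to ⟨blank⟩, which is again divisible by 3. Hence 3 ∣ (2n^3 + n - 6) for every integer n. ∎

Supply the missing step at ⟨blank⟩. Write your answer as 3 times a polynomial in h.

The residues treated are {2, 0}, so the missing case is n ≡ 1 (mod 3); write n = 3h+1.
Then 2(3h+1)^3 + (3h+1) - 6 = 54h^3 + 54h^2 + 21h - 3 = 3(18h^3 + 18h^2 + 7h - 1).

3(18h^3 + 18h^2 + 7h - 1)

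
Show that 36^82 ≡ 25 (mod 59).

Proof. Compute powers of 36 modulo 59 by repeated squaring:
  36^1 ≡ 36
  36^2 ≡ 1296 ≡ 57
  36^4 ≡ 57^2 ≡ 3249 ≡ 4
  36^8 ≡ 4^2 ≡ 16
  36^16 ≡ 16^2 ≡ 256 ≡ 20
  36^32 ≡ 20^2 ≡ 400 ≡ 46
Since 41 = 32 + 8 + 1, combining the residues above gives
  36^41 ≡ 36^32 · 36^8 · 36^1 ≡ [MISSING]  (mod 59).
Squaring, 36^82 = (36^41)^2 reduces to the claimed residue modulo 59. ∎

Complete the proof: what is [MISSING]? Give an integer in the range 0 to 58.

5

36^32 · 36^8 · 36^1 ≡ 46 · 16 · 36 = 26496.
26496 mod 59 = 5, so 36^41 ≡ 5 (mod 59).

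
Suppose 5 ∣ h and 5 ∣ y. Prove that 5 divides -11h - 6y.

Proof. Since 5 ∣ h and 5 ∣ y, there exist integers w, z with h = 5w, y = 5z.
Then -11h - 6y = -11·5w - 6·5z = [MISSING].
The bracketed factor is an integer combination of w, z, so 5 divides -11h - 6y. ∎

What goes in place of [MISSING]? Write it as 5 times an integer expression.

Pull the common 5 out of every term: -11·5w - 6·5z = 5(-11w - 6z).
-11w - 6z is an integer, which exhibits the divisibility.

5(-11w - 6z)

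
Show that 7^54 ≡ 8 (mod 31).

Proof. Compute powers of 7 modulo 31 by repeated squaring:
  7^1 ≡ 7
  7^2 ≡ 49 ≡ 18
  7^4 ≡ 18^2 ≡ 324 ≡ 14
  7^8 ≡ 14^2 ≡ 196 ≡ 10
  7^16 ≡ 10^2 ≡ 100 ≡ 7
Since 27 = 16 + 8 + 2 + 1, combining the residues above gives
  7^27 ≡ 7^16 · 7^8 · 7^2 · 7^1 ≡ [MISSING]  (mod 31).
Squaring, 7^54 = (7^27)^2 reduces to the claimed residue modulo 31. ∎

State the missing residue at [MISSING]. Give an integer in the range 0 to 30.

16

Multiply the listed residues: 7 · 10 · 18 · 7 = 70 → 1260 → 8820.
Reducing modulo 31: 8820 = 284·31 + 16, so 7^27 ≡ 16.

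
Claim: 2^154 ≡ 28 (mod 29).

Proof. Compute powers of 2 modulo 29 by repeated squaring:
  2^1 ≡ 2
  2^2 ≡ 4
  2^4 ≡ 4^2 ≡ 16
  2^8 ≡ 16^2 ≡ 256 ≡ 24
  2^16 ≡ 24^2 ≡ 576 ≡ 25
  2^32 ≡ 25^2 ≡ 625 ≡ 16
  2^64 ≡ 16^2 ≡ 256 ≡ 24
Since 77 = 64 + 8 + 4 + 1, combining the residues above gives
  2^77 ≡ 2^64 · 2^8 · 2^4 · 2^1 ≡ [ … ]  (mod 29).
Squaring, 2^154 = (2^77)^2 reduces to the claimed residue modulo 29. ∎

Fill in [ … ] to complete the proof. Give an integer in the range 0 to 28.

17

2^64 · 2^8 · 2^4 · 2^1 ≡ 24 · 24 · 16 · 2 = 18432.
18432 mod 29 = 17, so 2^77 ≡ 17 (mod 29).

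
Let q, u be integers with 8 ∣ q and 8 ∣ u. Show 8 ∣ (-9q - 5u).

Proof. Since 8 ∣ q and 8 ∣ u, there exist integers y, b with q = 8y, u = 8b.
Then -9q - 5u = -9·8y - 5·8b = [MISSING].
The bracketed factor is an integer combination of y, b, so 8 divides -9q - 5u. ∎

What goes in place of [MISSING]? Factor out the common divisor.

Pull the common 8 out of every term: -9·8y - 5·8b = 8(-5b - 9y).
-5b - 9y is an integer, which exhibits the divisibility.

8(-5b - 9y)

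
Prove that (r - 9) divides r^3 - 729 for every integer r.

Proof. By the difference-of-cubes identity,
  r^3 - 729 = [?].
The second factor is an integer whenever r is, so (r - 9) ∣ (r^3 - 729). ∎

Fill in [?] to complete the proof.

a^3 - b^3 = (a - b)(a^2 + ab + b^2). With a = r, b = 9:
r^3 - 729 = (r - 9)(r^2 + 9r + 81).

(r - 9)(r^2 + 9r + 81)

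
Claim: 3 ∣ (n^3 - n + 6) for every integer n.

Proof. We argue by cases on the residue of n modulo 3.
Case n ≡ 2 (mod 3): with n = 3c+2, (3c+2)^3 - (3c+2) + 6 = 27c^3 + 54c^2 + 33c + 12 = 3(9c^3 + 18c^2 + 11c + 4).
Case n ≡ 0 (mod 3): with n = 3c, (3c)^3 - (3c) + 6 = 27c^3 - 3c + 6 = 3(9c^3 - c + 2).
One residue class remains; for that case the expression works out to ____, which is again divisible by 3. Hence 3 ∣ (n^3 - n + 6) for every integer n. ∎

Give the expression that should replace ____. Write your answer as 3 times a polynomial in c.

Only n ≡ 1 (mod 3) is unaccounted for. Put n = 3c+1:
(3c+1)^3 - (3c+1) + 6 expands to 27c^3 + 27c^2 + 6c + 6,
and factoring out 3 leaves 3(9c^3 + 9c^2 + 2c + 2).

3(9c^3 + 9c^2 + 2c + 2)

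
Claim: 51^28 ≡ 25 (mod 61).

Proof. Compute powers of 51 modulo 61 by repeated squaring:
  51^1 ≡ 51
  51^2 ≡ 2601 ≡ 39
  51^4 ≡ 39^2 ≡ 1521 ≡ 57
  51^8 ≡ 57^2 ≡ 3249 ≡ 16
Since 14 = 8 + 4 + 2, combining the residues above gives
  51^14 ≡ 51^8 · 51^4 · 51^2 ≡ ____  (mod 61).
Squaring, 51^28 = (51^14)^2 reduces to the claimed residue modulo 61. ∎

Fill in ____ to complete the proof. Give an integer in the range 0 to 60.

5

51^8 · 51^4 · 51^2 ≡ 16 · 57 · 39 = 35568.
35568 mod 61 = 5, so 51^14 ≡ 5 (mod 61).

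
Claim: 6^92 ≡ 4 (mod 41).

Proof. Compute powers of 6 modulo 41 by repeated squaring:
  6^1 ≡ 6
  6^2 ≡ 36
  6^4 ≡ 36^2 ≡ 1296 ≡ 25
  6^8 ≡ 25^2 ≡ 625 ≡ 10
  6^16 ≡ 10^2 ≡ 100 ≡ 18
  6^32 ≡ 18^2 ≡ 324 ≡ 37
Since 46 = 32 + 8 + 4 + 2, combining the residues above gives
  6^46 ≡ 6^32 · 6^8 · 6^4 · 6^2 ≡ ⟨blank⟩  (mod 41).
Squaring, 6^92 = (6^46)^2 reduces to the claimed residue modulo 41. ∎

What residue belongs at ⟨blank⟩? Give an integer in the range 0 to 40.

6^32 · 6^8 · 6^4 · 6^2 ≡ 37 · 10 · 25 · 36 = 333000.
333000 mod 41 = 39, so 6^46 ≡ 39 (mod 41).

39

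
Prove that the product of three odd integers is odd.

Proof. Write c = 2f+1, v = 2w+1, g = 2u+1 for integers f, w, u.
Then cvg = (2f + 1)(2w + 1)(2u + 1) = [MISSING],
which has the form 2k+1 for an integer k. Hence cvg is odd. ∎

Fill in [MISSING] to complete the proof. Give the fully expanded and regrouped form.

2(4fuw + 2fu + 2fw + f + 2uw + u + w) + 1

(2f + 1)(2w + 1)(2u + 1) = 8fuw + 4fu + 4fw + 2f + 4uw + 2u + 2w + 1
= 2(4fuw + 2fu + 2fw + f + 2uw + u + w) + 1.
Since 4fuw + 2fu + 2fw + f + 2uw + u + w is an integer, the product is of the form 2k+1 for an integer k.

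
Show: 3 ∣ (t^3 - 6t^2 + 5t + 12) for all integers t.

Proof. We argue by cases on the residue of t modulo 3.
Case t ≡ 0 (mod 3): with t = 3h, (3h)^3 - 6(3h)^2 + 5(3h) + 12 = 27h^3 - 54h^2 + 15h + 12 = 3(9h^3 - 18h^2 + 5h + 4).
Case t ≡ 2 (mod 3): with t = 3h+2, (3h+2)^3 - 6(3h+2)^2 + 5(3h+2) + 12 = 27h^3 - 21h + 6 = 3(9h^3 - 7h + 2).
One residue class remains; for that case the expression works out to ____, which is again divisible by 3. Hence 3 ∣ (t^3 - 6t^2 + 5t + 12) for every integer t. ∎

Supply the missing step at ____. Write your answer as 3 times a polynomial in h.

3(9h^3 - 9h^2 - 4h + 4)

Only t ≡ 1 (mod 3) is unaccounted for. Put t = 3h+1:
(3h+1)^3 - 6(3h+1)^2 + 5(3h+1) + 12 expands to 27h^3 - 27h^2 - 12h + 12,
and factoring out 3 leaves 3(9h^3 - 9h^2 - 4h + 4).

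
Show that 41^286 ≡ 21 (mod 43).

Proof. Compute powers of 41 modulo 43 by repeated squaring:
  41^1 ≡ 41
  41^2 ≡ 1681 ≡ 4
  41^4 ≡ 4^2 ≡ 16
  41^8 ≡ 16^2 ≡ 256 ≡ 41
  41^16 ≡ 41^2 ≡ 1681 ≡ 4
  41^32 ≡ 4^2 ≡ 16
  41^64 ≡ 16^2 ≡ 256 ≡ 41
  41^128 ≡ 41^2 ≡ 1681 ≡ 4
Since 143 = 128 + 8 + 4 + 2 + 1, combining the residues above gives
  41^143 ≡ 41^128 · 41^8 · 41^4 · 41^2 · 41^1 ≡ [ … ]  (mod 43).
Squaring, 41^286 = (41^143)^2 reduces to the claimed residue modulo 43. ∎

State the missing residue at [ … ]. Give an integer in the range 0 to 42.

Multiply the listed residues: 4 · 41 · 16 · 4 · 41 = 164 → 2624 → 10496 → 430336.
Reducing modulo 43: 430336 = 10007·43 + 35, so 41^143 ≡ 35.

35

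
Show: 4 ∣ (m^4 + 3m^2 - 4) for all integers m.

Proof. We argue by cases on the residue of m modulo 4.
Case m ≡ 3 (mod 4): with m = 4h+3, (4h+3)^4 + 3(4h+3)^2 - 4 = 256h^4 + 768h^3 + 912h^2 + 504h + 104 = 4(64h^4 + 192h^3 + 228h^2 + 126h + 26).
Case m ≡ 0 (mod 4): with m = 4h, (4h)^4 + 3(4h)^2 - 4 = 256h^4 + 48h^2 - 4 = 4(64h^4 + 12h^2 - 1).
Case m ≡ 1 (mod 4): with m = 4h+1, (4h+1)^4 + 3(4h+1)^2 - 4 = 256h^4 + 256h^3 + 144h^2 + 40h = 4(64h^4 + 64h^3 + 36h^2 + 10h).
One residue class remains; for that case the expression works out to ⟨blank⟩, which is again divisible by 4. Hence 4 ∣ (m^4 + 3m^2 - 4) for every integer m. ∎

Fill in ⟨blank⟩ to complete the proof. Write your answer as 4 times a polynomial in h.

4(64h^4 + 128h^3 + 108h^2 + 44h + 6)

The residues treated are {3, 0, 1}, so the missing case is m ≡ 2 (mod 4); write m = 4h+2.
Then (4h+2)^4 + 3(4h+2)^2 - 4 = 256h^4 + 512h^3 + 432h^2 + 176h + 24 = 4(64h^4 + 128h^3 + 108h^2 + 44h + 6).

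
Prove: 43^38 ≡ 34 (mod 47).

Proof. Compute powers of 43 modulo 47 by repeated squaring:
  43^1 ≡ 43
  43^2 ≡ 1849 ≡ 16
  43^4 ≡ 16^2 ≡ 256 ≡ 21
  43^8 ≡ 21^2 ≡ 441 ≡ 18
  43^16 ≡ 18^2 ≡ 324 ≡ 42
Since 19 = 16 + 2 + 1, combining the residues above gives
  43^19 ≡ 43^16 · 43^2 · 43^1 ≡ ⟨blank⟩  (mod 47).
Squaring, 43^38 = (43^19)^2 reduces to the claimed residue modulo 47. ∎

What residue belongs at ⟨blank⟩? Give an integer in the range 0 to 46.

38

43^16 · 43^2 · 43^1 ≡ 42 · 16 · 43 = 28896.
28896 mod 47 = 38, so 43^19 ≡ 38 (mod 47).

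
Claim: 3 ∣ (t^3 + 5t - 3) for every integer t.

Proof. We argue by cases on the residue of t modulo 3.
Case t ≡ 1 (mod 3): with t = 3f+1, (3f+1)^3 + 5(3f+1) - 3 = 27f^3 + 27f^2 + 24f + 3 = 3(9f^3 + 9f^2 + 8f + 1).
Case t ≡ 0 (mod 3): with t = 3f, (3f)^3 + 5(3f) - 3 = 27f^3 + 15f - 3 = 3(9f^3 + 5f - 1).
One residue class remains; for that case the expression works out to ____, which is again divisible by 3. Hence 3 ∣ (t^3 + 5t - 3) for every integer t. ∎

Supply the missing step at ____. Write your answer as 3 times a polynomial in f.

Only t ≡ 2 (mod 3) is unaccounted for. Put t = 3f+2:
(3f+2)^3 + 5(3f+2) - 3 expands to 27f^3 + 54f^2 + 51f + 15,
and factoring out 3 leaves 3(9f^3 + 18f^2 + 17f + 5).

3(9f^3 + 18f^2 + 17f + 5)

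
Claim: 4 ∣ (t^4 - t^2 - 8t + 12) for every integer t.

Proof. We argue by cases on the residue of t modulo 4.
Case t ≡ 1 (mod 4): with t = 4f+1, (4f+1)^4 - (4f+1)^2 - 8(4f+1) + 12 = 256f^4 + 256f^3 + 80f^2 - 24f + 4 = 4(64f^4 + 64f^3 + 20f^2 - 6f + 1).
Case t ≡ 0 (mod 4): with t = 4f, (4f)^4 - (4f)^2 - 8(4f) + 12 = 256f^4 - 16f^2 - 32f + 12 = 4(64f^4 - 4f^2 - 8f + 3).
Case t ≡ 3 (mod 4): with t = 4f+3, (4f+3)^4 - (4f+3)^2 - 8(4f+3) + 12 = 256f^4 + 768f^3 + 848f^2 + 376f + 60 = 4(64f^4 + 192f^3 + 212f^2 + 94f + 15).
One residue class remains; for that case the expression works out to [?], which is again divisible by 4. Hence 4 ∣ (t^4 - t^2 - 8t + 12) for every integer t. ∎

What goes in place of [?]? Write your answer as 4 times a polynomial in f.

The residues treated are {1, 0, 3}, so the missing case is t ≡ 2 (mod 4); write t = 4f+2.
Then (4f+2)^4 - (4f+2)^2 - 8(4f+2) + 12 = 256f^4 + 512f^3 + 368f^2 + 80f + 8 = 4(64f^4 + 128f^3 + 92f^2 + 20f + 2).

4(64f^4 + 128f^3 + 92f^2 + 20f + 2)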